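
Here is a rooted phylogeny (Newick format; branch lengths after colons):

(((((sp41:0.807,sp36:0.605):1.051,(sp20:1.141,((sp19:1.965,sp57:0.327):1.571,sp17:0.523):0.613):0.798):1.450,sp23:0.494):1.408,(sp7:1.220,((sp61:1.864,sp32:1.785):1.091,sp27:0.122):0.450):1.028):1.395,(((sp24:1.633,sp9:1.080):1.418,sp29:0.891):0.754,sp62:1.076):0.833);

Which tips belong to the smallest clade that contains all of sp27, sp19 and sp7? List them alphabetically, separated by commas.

sp17, sp19, sp20, sp23, sp27, sp32, sp36, sp41, sp57, sp61, sp7

Tracing sp27: it sits inside ((sp61,sp32),sp27).
Tracing sp19: it sits inside (sp19,sp57).
Tracing sp7: it sits inside (sp7,((sp61,sp32),sp27)).
The smallest clade enclosing all 3 is ((((sp41,sp36),(sp20,((sp19,sp57),sp17))),sp23),(sp7,((sp61,sp32),sp27))); the answer is its 11 terminal taxa in alphabetical order.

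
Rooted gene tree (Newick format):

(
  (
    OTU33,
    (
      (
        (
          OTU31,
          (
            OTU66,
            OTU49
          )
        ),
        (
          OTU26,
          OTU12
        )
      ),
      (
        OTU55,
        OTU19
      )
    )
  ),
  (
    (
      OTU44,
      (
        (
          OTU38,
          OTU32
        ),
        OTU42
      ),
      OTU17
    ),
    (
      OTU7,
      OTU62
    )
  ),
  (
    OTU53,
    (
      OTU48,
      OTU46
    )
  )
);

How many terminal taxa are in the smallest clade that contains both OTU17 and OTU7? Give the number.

7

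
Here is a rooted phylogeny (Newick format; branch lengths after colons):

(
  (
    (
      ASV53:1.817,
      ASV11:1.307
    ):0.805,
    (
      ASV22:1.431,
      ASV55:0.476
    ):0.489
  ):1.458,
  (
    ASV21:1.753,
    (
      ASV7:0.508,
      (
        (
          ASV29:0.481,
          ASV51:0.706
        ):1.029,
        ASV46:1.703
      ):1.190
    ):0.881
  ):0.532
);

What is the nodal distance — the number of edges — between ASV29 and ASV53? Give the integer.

The MRCA of ASV29 and ASV53 is the root of the tree.
From ASV29 up to that node: 5 branches. From ASV53 up to the same node: 3 branches. Total: 5 + 3 = 8.

8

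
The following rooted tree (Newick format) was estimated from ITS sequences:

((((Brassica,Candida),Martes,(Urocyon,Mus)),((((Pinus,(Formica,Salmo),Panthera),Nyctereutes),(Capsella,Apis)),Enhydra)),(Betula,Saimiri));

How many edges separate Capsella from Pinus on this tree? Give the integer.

5

The MRCA of Capsella and Pinus is the node subtending (((Pinus,(Formica,Salmo),Panthera),Nyctereutes),(Capsella,Apis)).
From Capsella up to that node: 2 branches. From Pinus up to the same node: 3 branches. Total: 2 + 3 = 5.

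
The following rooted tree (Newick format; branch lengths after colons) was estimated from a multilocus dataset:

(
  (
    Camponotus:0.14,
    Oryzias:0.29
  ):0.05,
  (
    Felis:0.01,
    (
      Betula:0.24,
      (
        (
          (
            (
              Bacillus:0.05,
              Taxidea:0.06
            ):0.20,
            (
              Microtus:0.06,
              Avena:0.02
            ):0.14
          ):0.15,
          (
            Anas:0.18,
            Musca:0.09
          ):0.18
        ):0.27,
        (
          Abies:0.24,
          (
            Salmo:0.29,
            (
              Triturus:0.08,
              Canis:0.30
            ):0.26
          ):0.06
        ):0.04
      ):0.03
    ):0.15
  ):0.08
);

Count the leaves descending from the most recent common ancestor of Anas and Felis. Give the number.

12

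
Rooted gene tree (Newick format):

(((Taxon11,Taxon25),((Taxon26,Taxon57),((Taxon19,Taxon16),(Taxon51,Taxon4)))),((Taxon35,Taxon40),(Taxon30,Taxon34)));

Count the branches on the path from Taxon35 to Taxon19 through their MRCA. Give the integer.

The MRCA of Taxon35 and Taxon19 is the root of the tree.
From Taxon35 up to that node: 3 branches. From Taxon19 up to the same node: 5 branches. Total: 3 + 5 = 8.

8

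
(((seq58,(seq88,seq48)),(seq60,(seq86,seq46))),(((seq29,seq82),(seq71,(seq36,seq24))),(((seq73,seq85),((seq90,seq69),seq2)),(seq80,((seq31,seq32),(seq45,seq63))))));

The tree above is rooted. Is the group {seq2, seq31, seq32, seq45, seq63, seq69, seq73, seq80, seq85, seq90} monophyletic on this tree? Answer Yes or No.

Yes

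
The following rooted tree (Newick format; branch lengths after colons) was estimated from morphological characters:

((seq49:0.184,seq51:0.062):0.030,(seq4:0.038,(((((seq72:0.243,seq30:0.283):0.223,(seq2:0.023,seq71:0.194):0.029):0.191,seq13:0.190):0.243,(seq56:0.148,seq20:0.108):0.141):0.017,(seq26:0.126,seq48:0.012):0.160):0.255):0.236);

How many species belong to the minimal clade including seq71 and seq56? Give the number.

7

The MRCA of seq71 and seq56 is the node subtending ((((seq72,seq30),(seq2,seq71)),seq13),(seq56,seq20)).
That clade contains 7 terminal taxa: seq13, seq2, seq20, seq30, seq56, seq71, seq72.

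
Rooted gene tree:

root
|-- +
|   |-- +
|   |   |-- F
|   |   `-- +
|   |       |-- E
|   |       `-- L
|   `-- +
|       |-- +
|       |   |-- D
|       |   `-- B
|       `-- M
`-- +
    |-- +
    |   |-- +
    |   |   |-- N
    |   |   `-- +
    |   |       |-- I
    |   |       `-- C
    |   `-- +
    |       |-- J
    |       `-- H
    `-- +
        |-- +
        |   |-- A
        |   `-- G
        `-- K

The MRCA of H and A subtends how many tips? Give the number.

8

The MRCA of H and A is the node subtending (((N,(I,C)),(J,H)),((A,G),K)).
That clade contains 8 terminal taxa: A, C, G, H, I, J, K, N.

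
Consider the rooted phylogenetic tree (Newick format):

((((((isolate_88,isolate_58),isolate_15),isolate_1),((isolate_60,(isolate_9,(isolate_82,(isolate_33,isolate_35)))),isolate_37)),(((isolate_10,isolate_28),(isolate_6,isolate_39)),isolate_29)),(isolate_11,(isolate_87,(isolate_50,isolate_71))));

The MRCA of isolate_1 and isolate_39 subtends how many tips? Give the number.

The MRCA of isolate_1 and isolate_39 is the node subtending (((((isolate_88,isolate_58),isolate_15),isolate_1),((isolate_60,(isolate_9,(isolate_82,(isolate_33,isolate_35)))),isolate_37)),(((isolate_10,isolate_28),(isolate_6,isolate_39)),isolate_29)).
That clade contains 15 terminal taxa: isolate_1, isolate_10, isolate_15, isolate_28, isolate_29, isolate_33, isolate_35, isolate_37, isolate_39, isolate_58, isolate_6, isolate_60, isolate_82, isolate_88, isolate_9.

15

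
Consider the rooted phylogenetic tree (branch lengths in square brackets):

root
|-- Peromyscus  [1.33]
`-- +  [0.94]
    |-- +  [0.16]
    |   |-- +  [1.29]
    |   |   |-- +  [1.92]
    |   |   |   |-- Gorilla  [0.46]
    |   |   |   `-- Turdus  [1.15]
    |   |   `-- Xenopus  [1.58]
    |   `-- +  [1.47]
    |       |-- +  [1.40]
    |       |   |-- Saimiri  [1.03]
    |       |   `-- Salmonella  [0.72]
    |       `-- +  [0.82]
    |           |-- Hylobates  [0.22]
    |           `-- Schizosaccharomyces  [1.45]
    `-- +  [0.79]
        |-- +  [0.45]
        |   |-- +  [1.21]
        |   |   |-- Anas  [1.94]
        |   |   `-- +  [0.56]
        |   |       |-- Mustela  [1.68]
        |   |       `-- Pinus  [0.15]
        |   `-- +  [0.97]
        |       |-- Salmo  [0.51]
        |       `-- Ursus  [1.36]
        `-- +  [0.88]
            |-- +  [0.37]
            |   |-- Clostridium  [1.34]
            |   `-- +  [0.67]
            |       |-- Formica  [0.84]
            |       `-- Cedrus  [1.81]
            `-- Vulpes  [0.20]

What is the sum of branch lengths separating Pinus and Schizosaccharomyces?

The path runs Pinus → … → MRCA → … → Schizosaccharomyces; the MRCA is the node subtending ((((Gorilla,Turdus),Xenopus),((Saimiri,Salmonella),(Hylobates,Schizosaccharomyces))),(((Anas,(Mustela,Pinus)),(Salmo,Ursus)),((Clostridium,(Formica,Cedrus)),Vulpes))).
Branch lengths along that path: 0.15 + 0.56 + 1.21 + 0.45 + 0.79 + 0.16 + 1.47 + 0.82 + 1.45 = 7.06.

7.06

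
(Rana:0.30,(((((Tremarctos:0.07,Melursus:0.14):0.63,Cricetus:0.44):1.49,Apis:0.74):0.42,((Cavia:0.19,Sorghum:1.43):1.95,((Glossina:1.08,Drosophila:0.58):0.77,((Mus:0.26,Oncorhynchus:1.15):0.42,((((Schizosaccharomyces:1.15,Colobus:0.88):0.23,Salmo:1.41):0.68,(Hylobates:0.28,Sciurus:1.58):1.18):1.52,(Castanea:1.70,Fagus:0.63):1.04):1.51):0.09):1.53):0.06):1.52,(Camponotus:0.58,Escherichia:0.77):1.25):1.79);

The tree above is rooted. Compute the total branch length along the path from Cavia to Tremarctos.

4.81

The path runs Cavia → … → MRCA → … → Tremarctos; the MRCA is the node subtending ((((Tremarctos,Melursus),Cricetus),Apis),((Cavia,Sorghum),((Glossina,Drosophila),((Mus,Oncorhynchus),((((Schizosaccharomyces,Colobus),Salmo),(Hylobates,Sciurus)),(Castanea,Fagus)))))).
Branch lengths along that path: 0.19 + 1.95 + 0.06 + 0.42 + 1.49 + 0.63 + 0.07 = 4.81.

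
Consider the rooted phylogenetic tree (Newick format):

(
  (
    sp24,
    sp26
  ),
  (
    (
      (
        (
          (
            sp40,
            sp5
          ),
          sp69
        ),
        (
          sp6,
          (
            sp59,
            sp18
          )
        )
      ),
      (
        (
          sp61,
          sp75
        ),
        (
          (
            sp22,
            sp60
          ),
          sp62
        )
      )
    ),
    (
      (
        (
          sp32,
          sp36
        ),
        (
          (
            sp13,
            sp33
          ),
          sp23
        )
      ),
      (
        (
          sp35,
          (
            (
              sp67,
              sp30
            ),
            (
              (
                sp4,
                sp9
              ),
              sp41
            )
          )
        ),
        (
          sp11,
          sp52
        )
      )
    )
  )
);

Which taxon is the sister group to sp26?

sp24

sp26 attaches to the tree at the node subtending (sp24,sp26).
The other lineage descending from that same node — the sister group — is the single tip sp24.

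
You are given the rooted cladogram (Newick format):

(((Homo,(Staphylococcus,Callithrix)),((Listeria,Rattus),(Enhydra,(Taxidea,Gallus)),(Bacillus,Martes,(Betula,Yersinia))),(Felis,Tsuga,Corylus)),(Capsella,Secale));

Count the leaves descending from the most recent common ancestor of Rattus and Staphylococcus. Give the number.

The MRCA of Rattus and Staphylococcus is the node subtending ((Homo,(Staphylococcus,Callithrix)),((Listeria,Rattus),(Enhydra,(Taxidea,Gallus)),(Bacillus,Martes,(Betula,Yersinia))),(Felis,Tsuga,Corylus)).
That clade contains 15 terminal taxa: Bacillus, Betula, Callithrix, Corylus, Enhydra, Felis, Gallus, Homo, Listeria, Martes, Rattus, Staphylococcus, Taxidea, Tsuga, Yersinia.

15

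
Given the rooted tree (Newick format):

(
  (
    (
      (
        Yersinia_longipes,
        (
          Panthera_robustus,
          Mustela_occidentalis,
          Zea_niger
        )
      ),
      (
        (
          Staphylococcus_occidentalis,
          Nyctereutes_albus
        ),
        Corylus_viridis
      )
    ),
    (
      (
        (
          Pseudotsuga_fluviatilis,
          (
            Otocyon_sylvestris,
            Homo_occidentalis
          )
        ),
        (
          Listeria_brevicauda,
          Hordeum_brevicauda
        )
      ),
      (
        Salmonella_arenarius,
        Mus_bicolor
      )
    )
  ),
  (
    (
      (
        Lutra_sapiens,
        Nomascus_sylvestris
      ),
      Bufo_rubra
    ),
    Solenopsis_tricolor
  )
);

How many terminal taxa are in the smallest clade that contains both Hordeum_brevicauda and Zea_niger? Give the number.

The MRCA of Hordeum_brevicauda and Zea_niger is the node subtending (((Yersinia_longipes,(Panthera_robustus,Mustela_occidentalis,Zea_niger)),((Staphylococcus_occidentalis,Nyctereutes_albus),Corylus_viridis)),(((Pseudotsuga_fluviatilis,(Otocyon_sylvestris,Homo_occidentalis)),(Listeria_brevicauda,Hordeum_brevicauda)),(Salmonella_arenarius,Mus_bicolor))).
That clade contains 14 terminal taxa: Corylus_viridis, Homo_occidentalis, Hordeum_brevicauda, Listeria_brevicauda, Mus_bicolor, Mustela_occidentalis, Nyctereutes_albus, Otocyon_sylvestris, Panthera_robustus, Pseudotsuga_fluviatilis, Salmonella_arenarius, Staphylococcus_occidentalis, Yersinia_longipes, Zea_niger.

14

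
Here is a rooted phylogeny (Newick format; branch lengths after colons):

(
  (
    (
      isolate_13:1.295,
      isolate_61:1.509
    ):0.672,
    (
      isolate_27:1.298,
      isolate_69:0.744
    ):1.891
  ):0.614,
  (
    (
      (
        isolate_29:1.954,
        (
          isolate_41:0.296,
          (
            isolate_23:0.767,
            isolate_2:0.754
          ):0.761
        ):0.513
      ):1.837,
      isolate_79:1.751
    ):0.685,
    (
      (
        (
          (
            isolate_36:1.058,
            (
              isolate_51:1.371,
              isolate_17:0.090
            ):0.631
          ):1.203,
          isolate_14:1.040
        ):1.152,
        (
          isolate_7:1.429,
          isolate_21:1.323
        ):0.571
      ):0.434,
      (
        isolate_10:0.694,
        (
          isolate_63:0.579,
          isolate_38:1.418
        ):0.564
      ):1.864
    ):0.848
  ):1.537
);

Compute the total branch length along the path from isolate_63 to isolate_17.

6.517

The path runs isolate_63 → … → MRCA → … → isolate_17; the MRCA is the node subtending ((((isolate_36,(isolate_51,isolate_17)),isolate_14),(isolate_7,isolate_21)),(isolate_10,(isolate_63,isolate_38))).
Branch lengths along that path: 0.579 + 0.564 + 1.864 + 0.434 + 1.152 + 1.203 + 0.631 + 0.090 = 6.517.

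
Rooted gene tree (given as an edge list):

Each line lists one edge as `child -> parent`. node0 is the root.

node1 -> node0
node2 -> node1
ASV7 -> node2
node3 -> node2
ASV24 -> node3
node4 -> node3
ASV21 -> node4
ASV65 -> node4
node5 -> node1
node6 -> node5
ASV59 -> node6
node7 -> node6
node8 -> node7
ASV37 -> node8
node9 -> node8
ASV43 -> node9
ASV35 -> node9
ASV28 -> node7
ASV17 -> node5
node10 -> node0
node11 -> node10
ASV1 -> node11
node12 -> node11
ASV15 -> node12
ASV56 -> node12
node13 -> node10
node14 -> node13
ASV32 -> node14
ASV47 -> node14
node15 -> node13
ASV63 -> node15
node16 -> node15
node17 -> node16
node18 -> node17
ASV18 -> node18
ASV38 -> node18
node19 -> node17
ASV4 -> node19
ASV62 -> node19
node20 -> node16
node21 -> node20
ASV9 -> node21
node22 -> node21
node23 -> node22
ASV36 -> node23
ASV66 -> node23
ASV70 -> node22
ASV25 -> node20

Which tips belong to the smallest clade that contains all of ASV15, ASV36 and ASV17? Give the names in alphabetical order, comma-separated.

Tracing ASV15: it sits inside (ASV15,ASV56).
Tracing ASV36: it sits inside (ASV36,ASV66).
Tracing ASV17: it sits inside ((ASV59,((ASV37,(ASV43,ASV35)),ASV28)),ASV17).
The smallest clade enclosing all 3 is the whole tree (their MRCA is the root), so the answer is all 25 tips in alphabetical order.

ASV1, ASV15, ASV17, ASV18, ASV21, ASV24, ASV25, ASV28, ASV32, ASV35, ASV36, ASV37, ASV38, ASV4, ASV43, ASV47, ASV56, ASV59, ASV62, ASV63, ASV65, ASV66, ASV7, ASV70, ASV9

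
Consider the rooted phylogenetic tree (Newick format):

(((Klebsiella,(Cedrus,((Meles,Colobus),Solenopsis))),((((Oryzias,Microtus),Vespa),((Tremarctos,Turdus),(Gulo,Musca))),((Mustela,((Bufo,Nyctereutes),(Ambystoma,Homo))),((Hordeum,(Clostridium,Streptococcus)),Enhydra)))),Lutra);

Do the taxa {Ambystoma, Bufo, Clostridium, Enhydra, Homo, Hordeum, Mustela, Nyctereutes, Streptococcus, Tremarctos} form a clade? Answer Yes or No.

The MRCA of the listed taxa subtends ((((Oryzias,Microtus),Vespa),((Tremarctos,Turdus),(Gulo,Musca))),((Mustela,((Bufo,Nyctereutes),(Ambystoma,Homo))),((Hordeum,(Clostridium,Streptococcus)),Enhydra))).
That clade also contains Gulo, Microtus, Musca, Oryzias, Turdus, Vespa, which are not in the proposed group, so the group is not monophyletic.

No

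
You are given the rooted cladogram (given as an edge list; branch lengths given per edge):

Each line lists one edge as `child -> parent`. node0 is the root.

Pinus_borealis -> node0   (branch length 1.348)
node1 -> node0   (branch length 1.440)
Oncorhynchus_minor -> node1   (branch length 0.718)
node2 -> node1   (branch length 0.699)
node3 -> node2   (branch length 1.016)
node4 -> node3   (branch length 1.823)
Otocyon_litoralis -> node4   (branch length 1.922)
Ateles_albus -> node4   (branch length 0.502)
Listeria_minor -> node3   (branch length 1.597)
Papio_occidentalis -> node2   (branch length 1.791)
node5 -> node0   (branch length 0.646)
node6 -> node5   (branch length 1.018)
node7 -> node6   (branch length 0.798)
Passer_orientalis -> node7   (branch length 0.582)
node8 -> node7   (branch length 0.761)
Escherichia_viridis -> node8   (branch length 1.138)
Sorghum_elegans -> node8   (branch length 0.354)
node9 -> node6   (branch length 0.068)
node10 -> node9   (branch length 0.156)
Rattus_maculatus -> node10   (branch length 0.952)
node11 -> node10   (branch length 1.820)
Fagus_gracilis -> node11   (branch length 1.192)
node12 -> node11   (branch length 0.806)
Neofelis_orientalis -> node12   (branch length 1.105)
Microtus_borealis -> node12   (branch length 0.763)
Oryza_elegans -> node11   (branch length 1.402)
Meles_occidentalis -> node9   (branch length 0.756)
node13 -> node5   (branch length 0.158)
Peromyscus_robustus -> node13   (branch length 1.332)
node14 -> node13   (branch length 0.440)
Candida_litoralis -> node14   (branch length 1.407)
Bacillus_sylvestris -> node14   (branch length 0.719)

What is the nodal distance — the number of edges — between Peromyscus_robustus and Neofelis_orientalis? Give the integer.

8

The MRCA of Peromyscus_robustus and Neofelis_orientalis is the node subtending (((Passer_orientalis,(Escherichia_viridis,Sorghum_elegans)),((Rattus_maculatus,(Fagus_gracilis,(Neofelis_orientalis,Microtus_borealis),Oryza_elegans)),Meles_occidentalis)),(Peromyscus_robustus,(Candida_litoralis,Bacillus_sylvestris))).
From Peromyscus_robustus up to that node: 2 branches. From Neofelis_orientalis up to the same node: 6 branches. Total: 2 + 6 = 8.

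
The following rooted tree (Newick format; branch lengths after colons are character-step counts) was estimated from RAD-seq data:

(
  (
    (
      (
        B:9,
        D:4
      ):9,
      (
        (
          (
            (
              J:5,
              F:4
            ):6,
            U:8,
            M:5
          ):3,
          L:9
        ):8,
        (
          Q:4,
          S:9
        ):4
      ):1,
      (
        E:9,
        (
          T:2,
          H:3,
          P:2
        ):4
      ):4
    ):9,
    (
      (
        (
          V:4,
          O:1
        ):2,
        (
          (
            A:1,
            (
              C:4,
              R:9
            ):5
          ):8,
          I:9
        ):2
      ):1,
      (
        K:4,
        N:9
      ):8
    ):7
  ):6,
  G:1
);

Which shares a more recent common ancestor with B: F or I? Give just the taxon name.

The MRCA of B and F subtends ((B,D),((((J,F),U,M),L),(Q,S)),(E,(T,H,P))) (13 taxa).
The MRCA of B and I subtends (((B,D),((((J,F),U,M),L),(Q,S)),(E,(T,H,P))),(((V,O),((A,(C,R)),I)),(K,N))) (21 taxa).
The first is nested inside the second, so B shares a more recent common ancestor with F.

F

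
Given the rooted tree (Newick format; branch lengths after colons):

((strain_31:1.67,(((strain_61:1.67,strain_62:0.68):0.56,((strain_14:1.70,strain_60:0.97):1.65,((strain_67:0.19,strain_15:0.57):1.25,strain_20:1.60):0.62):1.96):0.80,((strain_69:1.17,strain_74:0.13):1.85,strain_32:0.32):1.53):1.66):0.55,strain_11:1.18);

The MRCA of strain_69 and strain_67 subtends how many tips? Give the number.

The MRCA of strain_69 and strain_67 is the node subtending (((strain_61,strain_62),((strain_14,strain_60),((strain_67,strain_15),strain_20))),((strain_69,strain_74),strain_32)).
That clade contains 10 terminal taxa: strain_14, strain_15, strain_20, strain_32, strain_60, strain_61, strain_62, strain_67, strain_69, strain_74.

10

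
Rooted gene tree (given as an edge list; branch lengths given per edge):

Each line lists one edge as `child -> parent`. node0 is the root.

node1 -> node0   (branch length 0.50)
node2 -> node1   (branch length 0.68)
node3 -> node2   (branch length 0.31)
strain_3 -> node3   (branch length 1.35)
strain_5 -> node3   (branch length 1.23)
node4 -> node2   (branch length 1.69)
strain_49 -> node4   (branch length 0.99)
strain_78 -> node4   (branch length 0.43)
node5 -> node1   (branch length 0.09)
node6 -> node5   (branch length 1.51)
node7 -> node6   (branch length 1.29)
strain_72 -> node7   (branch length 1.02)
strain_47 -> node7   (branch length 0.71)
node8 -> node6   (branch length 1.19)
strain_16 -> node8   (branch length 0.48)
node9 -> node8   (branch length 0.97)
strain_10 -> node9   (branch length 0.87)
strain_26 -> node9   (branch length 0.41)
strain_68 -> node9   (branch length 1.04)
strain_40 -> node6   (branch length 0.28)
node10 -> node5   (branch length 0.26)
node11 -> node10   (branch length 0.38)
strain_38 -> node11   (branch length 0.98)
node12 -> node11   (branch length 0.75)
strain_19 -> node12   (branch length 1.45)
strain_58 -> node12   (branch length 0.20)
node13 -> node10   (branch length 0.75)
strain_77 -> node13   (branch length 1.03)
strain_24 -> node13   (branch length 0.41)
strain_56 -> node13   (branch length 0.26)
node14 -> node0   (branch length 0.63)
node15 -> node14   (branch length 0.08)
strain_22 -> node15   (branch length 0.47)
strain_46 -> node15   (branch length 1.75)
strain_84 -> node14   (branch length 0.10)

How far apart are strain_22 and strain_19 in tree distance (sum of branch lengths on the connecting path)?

The path runs strain_22 → … → MRCA → … → strain_19; the MRCA is the root of the tree.
Branch lengths along that path: 0.47 + 0.08 + 0.63 + 0.50 + 0.09 + 0.26 + 0.38 + 0.75 + 1.45 = 4.61.

4.61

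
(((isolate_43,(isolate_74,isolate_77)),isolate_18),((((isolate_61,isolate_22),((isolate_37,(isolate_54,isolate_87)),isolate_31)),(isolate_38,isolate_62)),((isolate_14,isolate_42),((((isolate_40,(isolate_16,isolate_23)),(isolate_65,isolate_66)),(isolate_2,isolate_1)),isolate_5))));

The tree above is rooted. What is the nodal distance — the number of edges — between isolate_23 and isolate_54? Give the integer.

13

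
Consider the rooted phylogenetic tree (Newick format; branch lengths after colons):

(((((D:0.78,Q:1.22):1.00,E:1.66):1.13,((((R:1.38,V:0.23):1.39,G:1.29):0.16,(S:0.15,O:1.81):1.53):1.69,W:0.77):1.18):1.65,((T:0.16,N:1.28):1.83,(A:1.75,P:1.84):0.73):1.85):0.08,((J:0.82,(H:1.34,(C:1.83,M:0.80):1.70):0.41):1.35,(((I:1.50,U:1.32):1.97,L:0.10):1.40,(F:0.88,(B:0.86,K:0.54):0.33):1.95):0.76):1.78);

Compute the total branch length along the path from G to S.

3.13

The path runs G → … → MRCA → … → S; the MRCA is the node subtending (((R,V),G),(S,O)).
Branch lengths along that path: 1.29 + 0.16 + 1.53 + 0.15 = 3.13.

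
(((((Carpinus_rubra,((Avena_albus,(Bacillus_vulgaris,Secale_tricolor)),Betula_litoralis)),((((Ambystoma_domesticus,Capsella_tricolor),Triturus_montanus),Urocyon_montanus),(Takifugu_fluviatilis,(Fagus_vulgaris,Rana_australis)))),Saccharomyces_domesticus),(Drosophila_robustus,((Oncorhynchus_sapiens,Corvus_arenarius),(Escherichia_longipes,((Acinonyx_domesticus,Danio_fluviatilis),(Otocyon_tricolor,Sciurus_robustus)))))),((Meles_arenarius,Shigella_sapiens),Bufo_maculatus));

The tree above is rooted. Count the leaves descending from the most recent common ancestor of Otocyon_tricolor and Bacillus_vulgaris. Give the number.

21

The MRCA of Otocyon_tricolor and Bacillus_vulgaris is the node subtending ((((Carpinus_rubra,((Avena_albus,(Bacillus_vulgaris,Secale_tricolor)),Betula_litoralis)),((((Ambystoma_domesticus,Capsella_tricolor),Triturus_montanus),Urocyon_montanus),(Takifugu_fluviatilis,(Fagus_vulgaris,Rana_australis)))),Saccharomyces_domesticus),(Drosophila_robustus,((Oncorhynchus_sapiens,Corvus_arenarius),(Escherichia_longipes,((Acinonyx_domesticus,Danio_fluviatilis),(Otocyon_tricolor,Sciurus_robustus)))))).
That clade contains 21 terminal taxa: Acinonyx_domesticus, Ambystoma_domesticus, Avena_albus, Bacillus_vulgaris, Betula_litoralis, Capsella_tricolor, Carpinus_rubra, Corvus_arenarius, Danio_fluviatilis, Drosophila_robustus, Escherichia_longipes, Fagus_vulgaris, Oncorhynchus_sapiens, Otocyon_tricolor, Rana_australis, Saccharomyces_domesticus, Sciurus_robustus, Secale_tricolor, Takifugu_fluviatilis, Triturus_montanus, Urocyon_montanus.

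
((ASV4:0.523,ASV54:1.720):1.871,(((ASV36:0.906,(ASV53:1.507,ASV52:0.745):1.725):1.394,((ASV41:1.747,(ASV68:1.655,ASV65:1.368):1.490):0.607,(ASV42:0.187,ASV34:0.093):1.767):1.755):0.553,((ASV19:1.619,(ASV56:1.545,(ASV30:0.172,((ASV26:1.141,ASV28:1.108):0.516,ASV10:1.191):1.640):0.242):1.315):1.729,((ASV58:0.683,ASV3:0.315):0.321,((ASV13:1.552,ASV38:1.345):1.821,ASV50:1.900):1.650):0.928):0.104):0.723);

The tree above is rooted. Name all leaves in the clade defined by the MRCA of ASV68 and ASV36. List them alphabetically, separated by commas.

Tracing ASV68: it sits inside (ASV68,ASV65).
Tracing ASV36: it sits inside (ASV36,(ASV53,ASV52)).
The smallest clade enclosing both is ((ASV36,(ASV53,ASV52)),((ASV41,(ASV68,ASV65)),(ASV42,ASV34))); the answer is its 8 terminal taxa in alphabetical order.

ASV34, ASV36, ASV41, ASV42, ASV52, ASV53, ASV65, ASV68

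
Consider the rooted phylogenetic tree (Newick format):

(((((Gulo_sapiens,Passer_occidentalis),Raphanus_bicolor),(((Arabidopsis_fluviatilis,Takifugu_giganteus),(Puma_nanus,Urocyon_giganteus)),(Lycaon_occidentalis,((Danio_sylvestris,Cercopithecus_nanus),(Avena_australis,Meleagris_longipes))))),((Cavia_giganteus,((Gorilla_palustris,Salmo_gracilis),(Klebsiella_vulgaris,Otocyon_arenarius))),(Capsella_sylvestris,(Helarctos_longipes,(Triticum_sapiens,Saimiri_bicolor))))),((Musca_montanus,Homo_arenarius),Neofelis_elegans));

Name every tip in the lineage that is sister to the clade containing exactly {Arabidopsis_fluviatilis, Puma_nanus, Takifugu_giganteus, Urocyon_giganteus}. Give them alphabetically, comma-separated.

Avena_australis, Cercopithecus_nanus, Danio_sylvestris, Lycaon_occidentalis, Meleagris_longipes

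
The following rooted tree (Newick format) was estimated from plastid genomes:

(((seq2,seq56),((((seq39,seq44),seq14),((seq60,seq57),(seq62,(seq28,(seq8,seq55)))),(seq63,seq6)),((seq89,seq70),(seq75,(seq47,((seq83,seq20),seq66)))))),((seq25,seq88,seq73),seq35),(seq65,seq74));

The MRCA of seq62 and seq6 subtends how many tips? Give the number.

The MRCA of seq62 and seq6 is the node subtending (((seq39,seq44),seq14),((seq60,seq57),(seq62,(seq28,(seq8,seq55)))),(seq63,seq6)).
That clade contains 11 terminal taxa: seq14, seq28, seq39, seq44, seq55, seq57, seq6, seq60, seq62, seq63, seq8.

11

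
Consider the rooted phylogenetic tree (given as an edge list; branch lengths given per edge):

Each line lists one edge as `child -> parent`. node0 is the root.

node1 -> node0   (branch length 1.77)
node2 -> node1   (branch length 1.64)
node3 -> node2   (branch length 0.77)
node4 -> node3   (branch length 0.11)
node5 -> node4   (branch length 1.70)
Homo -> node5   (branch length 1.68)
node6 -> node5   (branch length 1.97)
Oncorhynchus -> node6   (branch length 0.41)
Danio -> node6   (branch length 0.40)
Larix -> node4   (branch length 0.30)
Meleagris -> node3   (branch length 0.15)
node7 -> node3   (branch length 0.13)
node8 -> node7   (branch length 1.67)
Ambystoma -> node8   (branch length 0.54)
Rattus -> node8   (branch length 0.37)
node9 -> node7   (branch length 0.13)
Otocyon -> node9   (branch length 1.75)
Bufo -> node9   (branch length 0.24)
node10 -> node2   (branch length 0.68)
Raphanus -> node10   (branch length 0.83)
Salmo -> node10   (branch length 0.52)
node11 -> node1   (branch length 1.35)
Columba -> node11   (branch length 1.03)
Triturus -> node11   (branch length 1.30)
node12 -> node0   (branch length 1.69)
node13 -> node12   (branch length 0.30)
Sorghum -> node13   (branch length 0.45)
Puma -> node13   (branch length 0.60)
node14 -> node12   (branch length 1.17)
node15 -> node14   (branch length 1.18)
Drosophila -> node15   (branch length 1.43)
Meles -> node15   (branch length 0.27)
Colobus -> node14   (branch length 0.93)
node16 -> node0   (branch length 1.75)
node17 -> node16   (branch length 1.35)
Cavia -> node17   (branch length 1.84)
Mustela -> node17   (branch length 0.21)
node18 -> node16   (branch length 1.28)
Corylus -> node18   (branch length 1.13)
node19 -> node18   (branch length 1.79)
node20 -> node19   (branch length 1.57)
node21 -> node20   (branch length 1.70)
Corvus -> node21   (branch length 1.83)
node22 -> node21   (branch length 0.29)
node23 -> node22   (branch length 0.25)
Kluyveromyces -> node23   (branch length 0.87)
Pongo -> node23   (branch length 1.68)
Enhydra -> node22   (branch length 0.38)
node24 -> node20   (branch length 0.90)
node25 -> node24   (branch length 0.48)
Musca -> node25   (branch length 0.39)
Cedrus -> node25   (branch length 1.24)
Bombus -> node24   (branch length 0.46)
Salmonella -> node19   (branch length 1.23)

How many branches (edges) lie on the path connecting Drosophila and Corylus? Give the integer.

The MRCA of Drosophila and Corylus is the root of the tree.
From Drosophila up to that node: 4 branches. From Corylus up to the same node: 3 branches. Total: 4 + 3 = 7.

7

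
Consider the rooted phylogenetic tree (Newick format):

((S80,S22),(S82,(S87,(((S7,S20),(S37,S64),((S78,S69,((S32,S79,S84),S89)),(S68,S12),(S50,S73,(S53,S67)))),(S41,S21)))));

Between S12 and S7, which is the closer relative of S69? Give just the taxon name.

The MRCA of S69 and S12 subtends ((S78,S69,((S32,S79,S84),S89)),(S68,S12),(S50,S73,(S53,S67))) (12 taxa).
The MRCA of S69 and S7 subtends ((S7,S20),(S37,S64),((S78,S69,((S32,S79,S84),S89)),(S68,S12),(S50,S73,(S53,S67)))) (16 taxa).
The first is nested inside the second, so S69 shares a more recent common ancestor with S12.

S12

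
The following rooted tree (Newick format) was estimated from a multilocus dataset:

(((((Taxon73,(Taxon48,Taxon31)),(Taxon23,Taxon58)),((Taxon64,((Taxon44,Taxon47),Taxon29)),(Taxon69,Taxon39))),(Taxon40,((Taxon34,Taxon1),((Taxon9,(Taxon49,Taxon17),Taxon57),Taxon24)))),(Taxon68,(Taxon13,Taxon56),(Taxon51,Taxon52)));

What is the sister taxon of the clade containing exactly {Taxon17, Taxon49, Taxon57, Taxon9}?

Taxon24

The clade containing exactly {Taxon17, Taxon49, Taxon57, Taxon9} attaches to the tree at the node subtending ((Taxon9,(Taxon49,Taxon17),Taxon57),Taxon24).
The other lineage descending from that same node — the sister group — is the single tip Taxon24.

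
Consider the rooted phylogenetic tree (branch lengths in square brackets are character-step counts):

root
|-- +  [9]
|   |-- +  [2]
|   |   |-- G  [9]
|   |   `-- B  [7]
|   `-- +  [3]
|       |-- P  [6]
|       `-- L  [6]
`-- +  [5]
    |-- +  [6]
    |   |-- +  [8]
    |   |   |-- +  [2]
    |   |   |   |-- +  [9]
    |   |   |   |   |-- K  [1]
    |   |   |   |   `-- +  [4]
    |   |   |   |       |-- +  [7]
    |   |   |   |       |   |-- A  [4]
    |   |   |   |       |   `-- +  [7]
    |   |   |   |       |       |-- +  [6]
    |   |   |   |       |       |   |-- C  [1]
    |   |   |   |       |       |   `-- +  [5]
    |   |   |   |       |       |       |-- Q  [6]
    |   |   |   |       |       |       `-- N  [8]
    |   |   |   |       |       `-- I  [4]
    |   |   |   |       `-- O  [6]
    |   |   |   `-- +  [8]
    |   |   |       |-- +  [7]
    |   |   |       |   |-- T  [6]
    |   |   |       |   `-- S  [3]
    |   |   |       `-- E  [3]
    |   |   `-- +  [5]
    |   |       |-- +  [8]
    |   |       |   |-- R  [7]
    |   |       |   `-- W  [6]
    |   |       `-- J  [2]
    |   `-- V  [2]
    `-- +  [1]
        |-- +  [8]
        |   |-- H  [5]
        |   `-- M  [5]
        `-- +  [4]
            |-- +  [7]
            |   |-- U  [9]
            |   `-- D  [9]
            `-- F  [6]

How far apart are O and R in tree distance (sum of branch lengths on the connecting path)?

41

The path runs O → … → MRCA → … → R; the MRCA is the node subtending (((K,((A,((C,(Q,N)),I)),O)),((T,S),E)),((R,W),J)).
Branch lengths along that path: 6 + 4 + 9 + 2 + 5 + 8 + 7 = 41.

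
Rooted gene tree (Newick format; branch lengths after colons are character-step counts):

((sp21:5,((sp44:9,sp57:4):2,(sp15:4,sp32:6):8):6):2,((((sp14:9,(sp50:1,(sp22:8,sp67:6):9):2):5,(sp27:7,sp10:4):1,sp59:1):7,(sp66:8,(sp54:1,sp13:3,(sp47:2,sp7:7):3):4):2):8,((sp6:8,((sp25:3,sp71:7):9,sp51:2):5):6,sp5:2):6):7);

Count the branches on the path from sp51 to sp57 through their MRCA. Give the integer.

9

The MRCA of sp51 and sp57 is the root of the tree.
From sp51 up to that node: 5 branches. From sp57 up to the same node: 4 branches. Total: 5 + 4 = 9.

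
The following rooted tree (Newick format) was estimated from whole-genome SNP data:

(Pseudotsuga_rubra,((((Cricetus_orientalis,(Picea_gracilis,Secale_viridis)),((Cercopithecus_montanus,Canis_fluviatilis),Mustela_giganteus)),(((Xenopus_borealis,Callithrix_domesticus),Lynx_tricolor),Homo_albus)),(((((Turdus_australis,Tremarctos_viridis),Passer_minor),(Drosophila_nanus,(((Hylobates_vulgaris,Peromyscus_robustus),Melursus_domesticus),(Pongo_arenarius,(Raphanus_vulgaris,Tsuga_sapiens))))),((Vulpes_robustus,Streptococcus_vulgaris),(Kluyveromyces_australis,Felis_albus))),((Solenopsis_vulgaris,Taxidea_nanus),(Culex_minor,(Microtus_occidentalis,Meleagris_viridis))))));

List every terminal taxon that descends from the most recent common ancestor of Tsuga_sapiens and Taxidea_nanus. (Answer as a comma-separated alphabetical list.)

Tracing Tsuga_sapiens: it sits inside (Raphanus_vulgaris,Tsuga_sapiens).
Tracing Taxidea_nanus: it sits inside (Solenopsis_vulgaris,Taxidea_nanus).
The smallest clade enclosing both is (((((Turdus_australis,Tremarctos_viridis),Passer_minor),(Drosophila_nanus,(((Hylobates_vulgaris,Peromyscus_robustus),Melursus_domesticus),(Pongo_arenarius,(Raphanus_vulgaris,Tsuga_sapiens))))),((Vulpes_robustus,Streptococcus_vulgaris),(Kluyveromyces_australis,Felis_albus))),((Solenopsis_vulgaris,Taxidea_nanus),(Culex_minor,(Microtus_occidentalis,Meleagris_viridis)))); the answer is its 19 terminal taxa in alphabetical order.

Culex_minor, Drosophila_nanus, Felis_albus, Hylobates_vulgaris, Kluyveromyces_australis, Meleagris_viridis, Melursus_domesticus, Microtus_occidentalis, Passer_minor, Peromyscus_robustus, Pongo_arenarius, Raphanus_vulgaris, Solenopsis_vulgaris, Streptococcus_vulgaris, Taxidea_nanus, Tremarctos_viridis, Tsuga_sapiens, Turdus_australis, Vulpes_robustus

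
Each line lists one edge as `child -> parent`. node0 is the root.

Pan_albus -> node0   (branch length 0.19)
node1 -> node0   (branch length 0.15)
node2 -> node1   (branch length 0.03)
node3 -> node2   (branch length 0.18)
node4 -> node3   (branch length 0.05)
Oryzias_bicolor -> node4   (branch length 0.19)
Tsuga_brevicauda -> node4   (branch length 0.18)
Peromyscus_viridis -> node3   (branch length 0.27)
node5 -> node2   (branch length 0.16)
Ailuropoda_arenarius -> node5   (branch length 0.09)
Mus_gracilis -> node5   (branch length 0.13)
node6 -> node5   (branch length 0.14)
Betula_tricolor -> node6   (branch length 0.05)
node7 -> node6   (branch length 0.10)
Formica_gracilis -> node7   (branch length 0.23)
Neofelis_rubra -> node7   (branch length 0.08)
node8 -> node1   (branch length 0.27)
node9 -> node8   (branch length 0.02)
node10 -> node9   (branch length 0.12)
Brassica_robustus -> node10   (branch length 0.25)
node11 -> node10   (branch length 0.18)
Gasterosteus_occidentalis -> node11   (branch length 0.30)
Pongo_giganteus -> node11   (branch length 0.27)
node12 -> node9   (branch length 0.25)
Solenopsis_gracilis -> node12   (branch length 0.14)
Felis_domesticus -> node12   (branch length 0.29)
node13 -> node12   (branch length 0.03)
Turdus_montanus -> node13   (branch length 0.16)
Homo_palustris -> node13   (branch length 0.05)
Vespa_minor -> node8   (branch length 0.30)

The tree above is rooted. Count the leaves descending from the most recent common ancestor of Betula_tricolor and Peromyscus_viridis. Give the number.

8

The MRCA of Betula_tricolor and Peromyscus_viridis is the node subtending (((Oryzias_bicolor,Tsuga_brevicauda),Peromyscus_viridis),(Ailuropoda_arenarius,Mus_gracilis,(Betula_tricolor,(Formica_gracilis,Neofelis_rubra)))).
That clade contains 8 terminal taxa: Ailuropoda_arenarius, Betula_tricolor, Formica_gracilis, Mus_gracilis, Neofelis_rubra, Oryzias_bicolor, Peromyscus_viridis, Tsuga_brevicauda.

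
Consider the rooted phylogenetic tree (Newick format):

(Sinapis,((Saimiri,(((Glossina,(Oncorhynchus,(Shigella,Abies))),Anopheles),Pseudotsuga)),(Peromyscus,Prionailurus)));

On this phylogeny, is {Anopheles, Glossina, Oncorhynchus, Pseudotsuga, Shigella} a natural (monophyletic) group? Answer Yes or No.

No

The MRCA of the listed taxa subtends (((Glossina,(Oncorhynchus,(Shigella,Abies))),Anopheles),Pseudotsuga).
That clade also contains Abies, which is not in the proposed group, so the group is not monophyletic.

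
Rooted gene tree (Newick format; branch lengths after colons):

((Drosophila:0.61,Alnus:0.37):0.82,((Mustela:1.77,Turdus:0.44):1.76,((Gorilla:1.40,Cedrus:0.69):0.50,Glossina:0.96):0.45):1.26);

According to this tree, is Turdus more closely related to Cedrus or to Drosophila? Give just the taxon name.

The MRCA of Turdus and Cedrus subtends ((Mustela,Turdus),((Gorilla,Cedrus),Glossina)) (5 taxa).
The MRCA of Turdus and Drosophila is the root, subtending the entire tree (7 taxa).
The first is nested inside the second, so Turdus shares a more recent common ancestor with Cedrus.

Cedrus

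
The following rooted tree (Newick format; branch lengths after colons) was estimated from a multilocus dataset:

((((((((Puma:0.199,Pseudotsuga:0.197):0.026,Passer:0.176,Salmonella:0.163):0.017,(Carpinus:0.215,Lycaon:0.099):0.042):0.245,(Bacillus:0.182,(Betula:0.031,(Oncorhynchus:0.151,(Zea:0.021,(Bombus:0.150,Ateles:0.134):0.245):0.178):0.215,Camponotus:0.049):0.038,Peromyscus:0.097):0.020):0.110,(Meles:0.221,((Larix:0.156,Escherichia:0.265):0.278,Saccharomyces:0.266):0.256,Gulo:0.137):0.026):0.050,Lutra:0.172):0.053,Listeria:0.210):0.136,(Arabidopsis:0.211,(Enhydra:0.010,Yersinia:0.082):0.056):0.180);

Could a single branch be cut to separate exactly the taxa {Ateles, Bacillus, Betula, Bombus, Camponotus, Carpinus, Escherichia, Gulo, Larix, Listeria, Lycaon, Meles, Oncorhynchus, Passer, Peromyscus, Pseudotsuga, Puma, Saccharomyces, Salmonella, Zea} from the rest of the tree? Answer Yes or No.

No

The MRCA of the listed taxa subtends (((((((Puma,Pseudotsuga),Passer,Salmonella),(Carpinus,Lycaon)),(Bacillus,(Betula,(Oncorhynchus,(Zea,(Bombus,Ateles))),Camponotus),Peromyscus)),(Meles,((Larix,Escherichia),Saccharomyces),Gulo)),Lutra),Listeria).
That clade also contains Lutra, which is not in the proposed group, so the group is not monophyletic.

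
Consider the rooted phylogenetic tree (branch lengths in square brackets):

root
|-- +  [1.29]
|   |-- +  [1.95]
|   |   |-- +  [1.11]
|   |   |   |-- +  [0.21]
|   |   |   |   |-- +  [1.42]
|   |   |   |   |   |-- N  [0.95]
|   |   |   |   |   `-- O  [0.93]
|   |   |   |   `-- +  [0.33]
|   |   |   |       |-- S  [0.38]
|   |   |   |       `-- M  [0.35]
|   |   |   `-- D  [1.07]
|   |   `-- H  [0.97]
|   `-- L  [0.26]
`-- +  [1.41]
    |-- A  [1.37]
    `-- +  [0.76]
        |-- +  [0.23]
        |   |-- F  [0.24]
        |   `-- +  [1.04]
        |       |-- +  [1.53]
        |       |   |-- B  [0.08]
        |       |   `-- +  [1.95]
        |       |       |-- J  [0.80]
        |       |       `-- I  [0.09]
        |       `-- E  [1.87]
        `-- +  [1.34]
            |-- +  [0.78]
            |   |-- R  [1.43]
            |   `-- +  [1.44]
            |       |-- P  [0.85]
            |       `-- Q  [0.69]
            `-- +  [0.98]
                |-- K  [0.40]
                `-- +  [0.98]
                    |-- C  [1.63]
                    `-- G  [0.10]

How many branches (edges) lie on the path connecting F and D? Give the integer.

The MRCA of F and D is the root of the tree.
From F up to that node: 4 branches. From D up to the same node: 4 branches. Total: 4 + 4 = 8.

8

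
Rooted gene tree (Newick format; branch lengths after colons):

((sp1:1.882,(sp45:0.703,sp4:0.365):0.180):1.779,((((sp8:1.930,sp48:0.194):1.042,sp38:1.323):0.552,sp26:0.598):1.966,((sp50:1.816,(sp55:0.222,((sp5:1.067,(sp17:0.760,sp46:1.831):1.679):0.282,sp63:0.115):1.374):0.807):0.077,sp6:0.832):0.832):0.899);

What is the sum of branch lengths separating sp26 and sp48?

The path runs sp26 → … → MRCA → … → sp48; the MRCA is the node subtending (((sp8,sp48),sp38),sp26).
Branch lengths along that path: 0.598 + 0.552 + 1.042 + 0.194 = 2.386.

2.386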